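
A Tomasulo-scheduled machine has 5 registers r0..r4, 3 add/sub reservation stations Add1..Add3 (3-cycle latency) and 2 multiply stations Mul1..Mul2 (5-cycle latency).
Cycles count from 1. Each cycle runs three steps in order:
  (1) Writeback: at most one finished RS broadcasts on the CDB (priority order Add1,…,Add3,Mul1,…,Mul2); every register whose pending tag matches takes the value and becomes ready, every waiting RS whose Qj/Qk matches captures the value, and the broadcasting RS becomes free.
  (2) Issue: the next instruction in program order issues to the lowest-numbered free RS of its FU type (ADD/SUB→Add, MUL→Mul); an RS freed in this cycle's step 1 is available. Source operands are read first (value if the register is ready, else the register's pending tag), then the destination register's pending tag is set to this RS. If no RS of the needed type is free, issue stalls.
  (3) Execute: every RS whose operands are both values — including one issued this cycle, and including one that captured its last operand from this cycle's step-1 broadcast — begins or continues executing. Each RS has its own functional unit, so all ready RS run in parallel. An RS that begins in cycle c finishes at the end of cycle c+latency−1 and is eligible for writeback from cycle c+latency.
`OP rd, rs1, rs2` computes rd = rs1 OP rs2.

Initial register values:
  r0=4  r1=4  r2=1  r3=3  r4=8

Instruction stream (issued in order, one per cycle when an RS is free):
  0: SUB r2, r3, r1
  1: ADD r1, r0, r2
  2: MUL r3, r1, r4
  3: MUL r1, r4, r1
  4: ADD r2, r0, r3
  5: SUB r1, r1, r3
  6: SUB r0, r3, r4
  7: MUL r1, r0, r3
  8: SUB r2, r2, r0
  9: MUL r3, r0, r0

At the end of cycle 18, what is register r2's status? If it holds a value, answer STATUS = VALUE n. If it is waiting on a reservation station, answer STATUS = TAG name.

STATUS = TAG Add1

c1: issue SUB r2<-Add1 | r0:4,r1:4,r2:Add1,r3:3,r4:8
c2: issue ADD r1<-Add2 | r0:4,r1:Add2,r2:Add1,r3:3,r4:8
c3: issue MUL r3<-Mul1 | r0:4,r1:Add2,r2:Add1,r3:Mul1,r4:8
c4: CDB Add1=-1; issue MUL r1<-Mul2 | r0:4,r1:Mul2,r2:-1,r3:Mul1,r4:8
c5: issue ADD r2<-Add1 | r0:4,r1:Mul2,r2:Add1,r3:Mul1,r4:8
c6: issue SUB r1<-Add3 | r0:4,r1:Add3,r2:Add1,r3:Mul1,r4:8
c7: CDB Add2=3; issue SUB r0<-Add2 | r0:Add2,r1:Add3,r2:Add1,r3:Mul1,r4:8
c8: stall | r0:Add2,r1:Add3,r2:Add1,r3:Mul1,r4:8
c9: stall | r0:Add2,r1:Add3,r2:Add1,r3:Mul1,r4:8
c10: stall | r0:Add2,r1:Add3,r2:Add1,r3:Mul1,r4:8
c11: stall | r0:Add2,r1:Add3,r2:Add1,r3:Mul1,r4:8
c12: CDB Mul1=24; issue MUL r1<-Mul1 | r0:Add2,r1:Mul1,r2:Add1,r3:24,r4:8
c13: CDB Mul2=24; stall | r0:Add2,r1:Mul1,r2:Add1,r3:24,r4:8
c14: stall | r0:Add2,r1:Mul1,r2:Add1,r3:24,r4:8
c15: CDB Add1=28; issue SUB r2<-Add1 | r0:Add2,r1:Mul1,r2:Add1,r3:24,r4:8
c16: CDB Add2=16; issue MUL r3<-Mul2 | r0:16,r1:Mul1,r2:Add1,r3:Mul2,r4:8
c17: CDB Add3=0 | r0:16,r1:Mul1,r2:Add1,r3:Mul2,r4:8
c18: - | r0:16,r1:Mul1,r2:Add1,r3:Mul2,r4:8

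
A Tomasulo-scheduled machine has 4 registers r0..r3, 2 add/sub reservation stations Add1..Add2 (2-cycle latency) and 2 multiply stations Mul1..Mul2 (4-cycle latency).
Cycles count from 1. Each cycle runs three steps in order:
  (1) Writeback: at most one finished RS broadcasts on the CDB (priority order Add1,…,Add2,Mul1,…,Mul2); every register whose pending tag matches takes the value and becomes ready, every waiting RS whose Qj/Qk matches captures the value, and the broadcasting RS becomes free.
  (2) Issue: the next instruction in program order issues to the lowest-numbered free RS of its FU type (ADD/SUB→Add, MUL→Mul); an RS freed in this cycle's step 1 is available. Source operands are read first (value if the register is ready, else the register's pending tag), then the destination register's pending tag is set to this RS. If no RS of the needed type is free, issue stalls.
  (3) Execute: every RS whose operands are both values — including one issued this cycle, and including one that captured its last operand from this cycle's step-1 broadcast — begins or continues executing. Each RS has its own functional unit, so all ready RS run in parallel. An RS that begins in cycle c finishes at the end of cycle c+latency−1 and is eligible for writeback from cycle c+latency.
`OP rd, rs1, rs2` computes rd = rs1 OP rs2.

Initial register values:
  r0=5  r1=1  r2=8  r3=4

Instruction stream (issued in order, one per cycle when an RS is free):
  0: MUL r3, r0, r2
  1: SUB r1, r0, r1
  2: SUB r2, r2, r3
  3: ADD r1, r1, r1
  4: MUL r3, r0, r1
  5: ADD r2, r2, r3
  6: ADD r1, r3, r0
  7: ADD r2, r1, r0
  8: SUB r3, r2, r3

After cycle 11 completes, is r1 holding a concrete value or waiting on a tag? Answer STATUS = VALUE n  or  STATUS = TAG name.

STATUS = TAG Add2

cycle 1: issue MUL r3<-Mul1 // r0:5,r1:1,r2:8,r3:Mul1
cycle 2: issue SUB r1<-Add1 // r0:5,r1:Add1,r2:8,r3:Mul1
cycle 3: issue SUB r2<-Add2 // r0:5,r1:Add1,r2:Add2,r3:Mul1
cycle 4: CDB Add1=4; issue ADD r1<-Add1 // r0:5,r1:Add1,r2:Add2,r3:Mul1
cycle 5: CDB Mul1=40; issue MUL r3<-Mul1 // r0:5,r1:Add1,r2:Add2,r3:Mul1
cycle 6: CDB Add1=8; issue ADD r2<-Add1 // r0:5,r1:8,r2:Add1,r3:Mul1
cycle 7: CDB Add2=-32; issue ADD r1<-Add2 // r0:5,r1:Add2,r2:Add1,r3:Mul1
cycle 8: stall // r0:5,r1:Add2,r2:Add1,r3:Mul1
cycle 9: stall // r0:5,r1:Add2,r2:Add1,r3:Mul1
cycle 10: CDB Mul1=40; stall // r0:5,r1:Add2,r2:Add1,r3:40
cycle 11: stall // r0:5,r1:Add2,r2:Add1,r3:40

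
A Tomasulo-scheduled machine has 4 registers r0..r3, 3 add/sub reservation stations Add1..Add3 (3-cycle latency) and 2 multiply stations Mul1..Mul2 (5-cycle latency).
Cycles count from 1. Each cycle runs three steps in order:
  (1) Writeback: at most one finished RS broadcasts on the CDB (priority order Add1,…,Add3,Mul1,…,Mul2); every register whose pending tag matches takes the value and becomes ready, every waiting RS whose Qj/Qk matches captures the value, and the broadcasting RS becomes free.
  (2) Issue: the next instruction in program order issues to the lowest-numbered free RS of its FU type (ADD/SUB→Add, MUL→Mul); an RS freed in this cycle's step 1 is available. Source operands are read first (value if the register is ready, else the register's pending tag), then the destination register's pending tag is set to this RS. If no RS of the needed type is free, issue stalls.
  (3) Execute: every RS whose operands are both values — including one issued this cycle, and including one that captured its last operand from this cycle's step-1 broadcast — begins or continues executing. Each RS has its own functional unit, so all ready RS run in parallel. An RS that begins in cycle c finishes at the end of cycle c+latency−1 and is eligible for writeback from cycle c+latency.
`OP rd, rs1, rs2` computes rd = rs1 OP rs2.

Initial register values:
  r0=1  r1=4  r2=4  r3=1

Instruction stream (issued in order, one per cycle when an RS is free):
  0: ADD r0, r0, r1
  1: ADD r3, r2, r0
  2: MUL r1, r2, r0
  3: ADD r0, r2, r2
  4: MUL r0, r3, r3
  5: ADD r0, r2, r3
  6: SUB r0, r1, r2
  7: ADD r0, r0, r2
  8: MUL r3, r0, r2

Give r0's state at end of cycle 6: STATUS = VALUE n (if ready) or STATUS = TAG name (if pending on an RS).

STATUS = TAG Add3

cycle 1: issue ADD r0<-Add1 // r0:Add1,r1:4,r2:4,r3:1
cycle 2: issue ADD r3<-Add2 // r0:Add1,r1:4,r2:4,r3:Add2
cycle 3: issue MUL r1<-Mul1 // r0:Add1,r1:Mul1,r2:4,r3:Add2
cycle 4: CDB Add1=5; issue ADD r0<-Add1 // r0:Add1,r1:Mul1,r2:4,r3:Add2
cycle 5: issue MUL r0<-Mul2 // r0:Mul2,r1:Mul1,r2:4,r3:Add2
cycle 6: issue ADD r0<-Add3 // r0:Add3,r1:Mul1,r2:4,r3:Add2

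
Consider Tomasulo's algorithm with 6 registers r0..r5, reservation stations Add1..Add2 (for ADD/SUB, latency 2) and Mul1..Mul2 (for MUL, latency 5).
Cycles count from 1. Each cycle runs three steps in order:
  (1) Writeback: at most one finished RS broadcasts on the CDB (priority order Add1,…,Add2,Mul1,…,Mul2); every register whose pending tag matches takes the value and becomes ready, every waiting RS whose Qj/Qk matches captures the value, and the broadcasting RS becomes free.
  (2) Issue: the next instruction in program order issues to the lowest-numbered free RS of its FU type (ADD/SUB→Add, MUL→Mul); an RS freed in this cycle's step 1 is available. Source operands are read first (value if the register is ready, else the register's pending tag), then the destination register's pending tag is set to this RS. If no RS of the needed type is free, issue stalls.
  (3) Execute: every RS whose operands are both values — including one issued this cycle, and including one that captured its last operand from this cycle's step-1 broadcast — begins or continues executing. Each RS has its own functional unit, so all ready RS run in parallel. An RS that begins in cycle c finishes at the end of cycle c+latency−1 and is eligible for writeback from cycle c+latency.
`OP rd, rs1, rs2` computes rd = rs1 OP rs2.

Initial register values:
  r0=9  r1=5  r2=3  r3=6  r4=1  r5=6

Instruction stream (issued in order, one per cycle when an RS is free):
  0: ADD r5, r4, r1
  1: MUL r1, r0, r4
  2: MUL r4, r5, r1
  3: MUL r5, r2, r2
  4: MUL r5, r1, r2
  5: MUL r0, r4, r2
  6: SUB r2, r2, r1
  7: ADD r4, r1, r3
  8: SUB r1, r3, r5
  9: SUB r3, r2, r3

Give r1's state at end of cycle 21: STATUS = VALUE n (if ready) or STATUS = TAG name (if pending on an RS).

c1: issue ADD r5<-Add1 | r0:9,r1:5,r2:3,r3:6,r4:1,r5:Add1
c2: issue MUL r1<-Mul1 | r0:9,r1:Mul1,r2:3,r3:6,r4:1,r5:Add1
c3: CDB Add1=6; issue MUL r4<-Mul2 | r0:9,r1:Mul1,r2:3,r3:6,r4:Mul2,r5:6
c4: stall | r0:9,r1:Mul1,r2:3,r3:6,r4:Mul2,r5:6
c5: stall | r0:9,r1:Mul1,r2:3,r3:6,r4:Mul2,r5:6
c6: stall | r0:9,r1:Mul1,r2:3,r3:6,r4:Mul2,r5:6
c7: CDB Mul1=9; issue MUL r5<-Mul1 | r0:9,r1:9,r2:3,r3:6,r4:Mul2,r5:Mul1
c8: stall | r0:9,r1:9,r2:3,r3:6,r4:Mul2,r5:Mul1
c9: stall | r0:9,r1:9,r2:3,r3:6,r4:Mul2,r5:Mul1
c10: stall | r0:9,r1:9,r2:3,r3:6,r4:Mul2,r5:Mul1
c11: stall | r0:9,r1:9,r2:3,r3:6,r4:Mul2,r5:Mul1
c12: CDB Mul1=9; issue MUL r5<-Mul1 | r0:9,r1:9,r2:3,r3:6,r4:Mul2,r5:Mul1
c13: CDB Mul2=54; issue MUL r0<-Mul2 | r0:Mul2,r1:9,r2:3,r3:6,r4:54,r5:Mul1
c14: issue SUB r2<-Add1 | r0:Mul2,r1:9,r2:Add1,r3:6,r4:54,r5:Mul1
c15: issue ADD r4<-Add2 | r0:Mul2,r1:9,r2:Add1,r3:6,r4:Add2,r5:Mul1
c16: CDB Add1=-6; issue SUB r1<-Add1 | r0:Mul2,r1:Add1,r2:-6,r3:6,r4:Add2,r5:Mul1
c17: CDB Add2=15; issue SUB r3<-Add2 | r0:Mul2,r1:Add1,r2:-6,r3:Add2,r4:15,r5:Mul1
c18: CDB Mul1=27 | r0:Mul2,r1:Add1,r2:-6,r3:Add2,r4:15,r5:27
c19: CDB Add2=-12 | r0:Mul2,r1:Add1,r2:-6,r3:-12,r4:15,r5:27
c20: CDB Add1=-21 | r0:Mul2,r1:-21,r2:-6,r3:-12,r4:15,r5:27
c21: CDB Mul2=162 | r0:162,r1:-21,r2:-6,r3:-12,r4:15,r5:27

STATUS = VALUE -21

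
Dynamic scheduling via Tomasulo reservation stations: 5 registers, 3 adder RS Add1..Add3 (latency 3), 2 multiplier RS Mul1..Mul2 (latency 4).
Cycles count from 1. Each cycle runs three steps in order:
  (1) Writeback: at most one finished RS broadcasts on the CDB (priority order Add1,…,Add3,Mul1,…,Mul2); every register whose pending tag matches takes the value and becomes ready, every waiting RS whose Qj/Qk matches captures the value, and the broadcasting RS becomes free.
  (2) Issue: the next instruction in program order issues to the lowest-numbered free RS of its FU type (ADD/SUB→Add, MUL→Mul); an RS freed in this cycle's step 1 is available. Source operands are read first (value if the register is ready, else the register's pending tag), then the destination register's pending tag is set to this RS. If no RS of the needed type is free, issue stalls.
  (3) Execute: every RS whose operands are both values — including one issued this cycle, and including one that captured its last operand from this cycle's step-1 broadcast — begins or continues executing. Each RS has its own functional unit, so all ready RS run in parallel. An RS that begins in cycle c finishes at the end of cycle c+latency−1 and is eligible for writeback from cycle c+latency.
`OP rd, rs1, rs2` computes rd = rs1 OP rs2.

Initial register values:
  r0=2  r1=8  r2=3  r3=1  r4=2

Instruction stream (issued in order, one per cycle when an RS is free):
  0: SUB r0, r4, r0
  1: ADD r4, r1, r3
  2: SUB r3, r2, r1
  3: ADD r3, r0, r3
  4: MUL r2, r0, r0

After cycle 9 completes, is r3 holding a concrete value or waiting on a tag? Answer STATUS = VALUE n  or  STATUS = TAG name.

cycle 1: issue SUB r0<-Add1 // r0:Add1,r1:8,r2:3,r3:1,r4:2
cycle 2: issue ADD r4<-Add2 // r0:Add1,r1:8,r2:3,r3:1,r4:Add2
cycle 3: issue SUB r3<-Add3 // r0:Add1,r1:8,r2:3,r3:Add3,r4:Add2
cycle 4: CDB Add1=0; issue ADD r3<-Add1 // r0:0,r1:8,r2:3,r3:Add1,r4:Add2
cycle 5: CDB Add2=9; issue MUL r2<-Mul1 // r0:0,r1:8,r2:Mul1,r3:Add1,r4:9
cycle 6: CDB Add3=-5 // r0:0,r1:8,r2:Mul1,r3:Add1,r4:9
cycle 7: - // r0:0,r1:8,r2:Mul1,r3:Add1,r4:9
cycle 8: - // r0:0,r1:8,r2:Mul1,r3:Add1,r4:9
cycle 9: CDB Add1=-5 // r0:0,r1:8,r2:Mul1,r3:-5,r4:9

STATUS = VALUE -5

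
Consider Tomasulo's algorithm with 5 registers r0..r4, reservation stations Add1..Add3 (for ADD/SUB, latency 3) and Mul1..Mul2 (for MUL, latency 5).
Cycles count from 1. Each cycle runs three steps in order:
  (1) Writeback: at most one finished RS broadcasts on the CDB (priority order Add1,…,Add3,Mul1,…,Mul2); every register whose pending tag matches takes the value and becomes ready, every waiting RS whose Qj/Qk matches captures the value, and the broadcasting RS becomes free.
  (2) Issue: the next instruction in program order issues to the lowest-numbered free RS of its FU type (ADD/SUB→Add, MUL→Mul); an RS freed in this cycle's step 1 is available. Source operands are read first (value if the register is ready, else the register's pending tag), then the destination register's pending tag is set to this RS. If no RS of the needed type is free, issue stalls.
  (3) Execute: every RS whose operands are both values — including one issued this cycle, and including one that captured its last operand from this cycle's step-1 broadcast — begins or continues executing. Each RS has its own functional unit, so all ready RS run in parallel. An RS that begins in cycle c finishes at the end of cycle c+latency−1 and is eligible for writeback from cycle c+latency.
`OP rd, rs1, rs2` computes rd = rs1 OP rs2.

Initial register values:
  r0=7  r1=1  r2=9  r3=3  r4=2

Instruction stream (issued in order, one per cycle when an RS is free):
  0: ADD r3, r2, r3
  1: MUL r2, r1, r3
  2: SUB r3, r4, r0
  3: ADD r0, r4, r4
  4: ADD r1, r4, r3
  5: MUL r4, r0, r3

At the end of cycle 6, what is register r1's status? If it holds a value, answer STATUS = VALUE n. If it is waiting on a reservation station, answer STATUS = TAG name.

cycle 1: issue ADD r3<-Add1 // r0:7,r1:1,r2:9,r3:Add1,r4:2
cycle 2: issue MUL r2<-Mul1 // r0:7,r1:1,r2:Mul1,r3:Add1,r4:2
cycle 3: issue SUB r3<-Add2 // r0:7,r1:1,r2:Mul1,r3:Add2,r4:2
cycle 4: CDB Add1=12; issue ADD r0<-Add1 // r0:Add1,r1:1,r2:Mul1,r3:Add2,r4:2
cycle 5: issue ADD r1<-Add3 // r0:Add1,r1:Add3,r2:Mul1,r3:Add2,r4:2
cycle 6: CDB Add2=-5; issue MUL r4<-Mul2 // r0:Add1,r1:Add3,r2:Mul1,r3:-5,r4:Mul2

STATUS = TAG Add3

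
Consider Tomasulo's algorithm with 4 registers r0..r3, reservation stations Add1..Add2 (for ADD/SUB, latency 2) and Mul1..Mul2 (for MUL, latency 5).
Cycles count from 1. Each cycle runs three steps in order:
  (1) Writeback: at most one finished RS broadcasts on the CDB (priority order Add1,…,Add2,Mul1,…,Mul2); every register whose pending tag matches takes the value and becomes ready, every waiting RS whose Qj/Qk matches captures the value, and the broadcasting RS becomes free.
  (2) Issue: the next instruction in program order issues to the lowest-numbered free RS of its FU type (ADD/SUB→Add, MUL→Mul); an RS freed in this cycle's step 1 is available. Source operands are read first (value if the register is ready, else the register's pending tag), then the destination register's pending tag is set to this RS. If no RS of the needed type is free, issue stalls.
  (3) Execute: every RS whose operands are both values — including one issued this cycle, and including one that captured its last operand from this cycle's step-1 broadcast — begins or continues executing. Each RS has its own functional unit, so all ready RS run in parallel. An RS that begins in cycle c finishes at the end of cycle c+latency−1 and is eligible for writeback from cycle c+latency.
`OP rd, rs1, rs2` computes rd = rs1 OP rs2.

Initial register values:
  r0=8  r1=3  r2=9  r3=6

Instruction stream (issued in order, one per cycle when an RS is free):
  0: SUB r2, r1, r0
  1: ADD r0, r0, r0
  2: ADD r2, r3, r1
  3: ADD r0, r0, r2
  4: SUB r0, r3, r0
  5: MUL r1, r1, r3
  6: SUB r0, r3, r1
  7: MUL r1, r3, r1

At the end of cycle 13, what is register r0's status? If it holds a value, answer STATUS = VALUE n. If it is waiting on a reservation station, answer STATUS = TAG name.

STATUS = VALUE -12

cycle 1: issue SUB r2<-Add1 // r0:8,r1:3,r2:Add1,r3:6
cycle 2: issue ADD r0<-Add2 // r0:Add2,r1:3,r2:Add1,r3:6
cycle 3: CDB Add1=-5; issue ADD r2<-Add1 // r0:Add2,r1:3,r2:Add1,r3:6
cycle 4: CDB Add2=16; issue ADD r0<-Add2 // r0:Add2,r1:3,r2:Add1,r3:6
cycle 5: CDB Add1=9; issue SUB r0<-Add1 // r0:Add1,r1:3,r2:9,r3:6
cycle 6: issue MUL r1<-Mul1 // r0:Add1,r1:Mul1,r2:9,r3:6
cycle 7: CDB Add2=25; issue SUB r0<-Add2 // r0:Add2,r1:Mul1,r2:9,r3:6
cycle 8: issue MUL r1<-Mul2 // r0:Add2,r1:Mul2,r2:9,r3:6
cycle 9: CDB Add1=-19 // r0:Add2,r1:Mul2,r2:9,r3:6
cycle 10: - // r0:Add2,r1:Mul2,r2:9,r3:6
cycle 11: CDB Mul1=18 // r0:Add2,r1:Mul2,r2:9,r3:6
cycle 12: - // r0:Add2,r1:Mul2,r2:9,r3:6
cycle 13: CDB Add2=-12 // r0:-12,r1:Mul2,r2:9,r3:6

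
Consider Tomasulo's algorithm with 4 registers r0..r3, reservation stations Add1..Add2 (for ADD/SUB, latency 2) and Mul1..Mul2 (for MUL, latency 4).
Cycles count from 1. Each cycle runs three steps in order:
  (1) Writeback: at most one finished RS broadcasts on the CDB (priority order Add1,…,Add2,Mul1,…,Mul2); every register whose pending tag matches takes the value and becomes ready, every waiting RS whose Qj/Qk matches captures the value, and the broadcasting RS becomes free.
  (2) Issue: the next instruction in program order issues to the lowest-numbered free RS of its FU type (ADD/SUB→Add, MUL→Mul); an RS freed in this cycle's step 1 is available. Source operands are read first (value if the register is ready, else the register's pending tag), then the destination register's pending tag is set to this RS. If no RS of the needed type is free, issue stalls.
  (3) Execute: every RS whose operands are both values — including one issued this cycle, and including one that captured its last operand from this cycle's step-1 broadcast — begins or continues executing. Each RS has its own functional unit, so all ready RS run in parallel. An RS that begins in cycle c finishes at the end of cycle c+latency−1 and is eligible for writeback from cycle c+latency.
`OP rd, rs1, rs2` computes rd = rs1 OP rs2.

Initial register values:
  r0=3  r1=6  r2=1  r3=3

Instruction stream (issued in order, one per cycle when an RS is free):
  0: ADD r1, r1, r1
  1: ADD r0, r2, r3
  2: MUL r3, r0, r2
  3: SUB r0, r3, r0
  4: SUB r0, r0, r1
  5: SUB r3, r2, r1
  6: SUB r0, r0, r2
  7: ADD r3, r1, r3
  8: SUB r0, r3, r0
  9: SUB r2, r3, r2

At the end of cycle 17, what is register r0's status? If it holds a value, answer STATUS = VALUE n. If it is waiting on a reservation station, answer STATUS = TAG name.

STATUS = TAG Add1

c1: issue ADD r1<-Add1 | r0:3,r1:Add1,r2:1,r3:3
c2: issue ADD r0<-Add2 | r0:Add2,r1:Add1,r2:1,r3:3
c3: CDB Add1=12; issue MUL r3<-Mul1 | r0:Add2,r1:12,r2:1,r3:Mul1
c4: CDB Add2=4; issue SUB r0<-Add1 | r0:Add1,r1:12,r2:1,r3:Mul1
c5: issue SUB r0<-Add2 | r0:Add2,r1:12,r2:1,r3:Mul1
c6: stall | r0:Add2,r1:12,r2:1,r3:Mul1
c7: stall | r0:Add2,r1:12,r2:1,r3:Mul1
c8: CDB Mul1=4; stall | r0:Add2,r1:12,r2:1,r3:4
c9: stall | r0:Add2,r1:12,r2:1,r3:4
c10: CDB Add1=0; issue SUB r3<-Add1 | r0:Add2,r1:12,r2:1,r3:Add1
c11: stall | r0:Add2,r1:12,r2:1,r3:Add1
c12: CDB Add1=-11; issue SUB r0<-Add1 | r0:Add1,r1:12,r2:1,r3:-11
c13: CDB Add2=-12; issue ADD r3<-Add2 | r0:Add1,r1:12,r2:1,r3:Add2
c14: stall | r0:Add1,r1:12,r2:1,r3:Add2
c15: CDB Add1=-13; issue SUB r0<-Add1 | r0:Add1,r1:12,r2:1,r3:Add2
c16: CDB Add2=1; issue SUB r2<-Add2 | r0:Add1,r1:12,r2:Add2,r3:1
c17: - | r0:Add1,r1:12,r2:Add2,r3:1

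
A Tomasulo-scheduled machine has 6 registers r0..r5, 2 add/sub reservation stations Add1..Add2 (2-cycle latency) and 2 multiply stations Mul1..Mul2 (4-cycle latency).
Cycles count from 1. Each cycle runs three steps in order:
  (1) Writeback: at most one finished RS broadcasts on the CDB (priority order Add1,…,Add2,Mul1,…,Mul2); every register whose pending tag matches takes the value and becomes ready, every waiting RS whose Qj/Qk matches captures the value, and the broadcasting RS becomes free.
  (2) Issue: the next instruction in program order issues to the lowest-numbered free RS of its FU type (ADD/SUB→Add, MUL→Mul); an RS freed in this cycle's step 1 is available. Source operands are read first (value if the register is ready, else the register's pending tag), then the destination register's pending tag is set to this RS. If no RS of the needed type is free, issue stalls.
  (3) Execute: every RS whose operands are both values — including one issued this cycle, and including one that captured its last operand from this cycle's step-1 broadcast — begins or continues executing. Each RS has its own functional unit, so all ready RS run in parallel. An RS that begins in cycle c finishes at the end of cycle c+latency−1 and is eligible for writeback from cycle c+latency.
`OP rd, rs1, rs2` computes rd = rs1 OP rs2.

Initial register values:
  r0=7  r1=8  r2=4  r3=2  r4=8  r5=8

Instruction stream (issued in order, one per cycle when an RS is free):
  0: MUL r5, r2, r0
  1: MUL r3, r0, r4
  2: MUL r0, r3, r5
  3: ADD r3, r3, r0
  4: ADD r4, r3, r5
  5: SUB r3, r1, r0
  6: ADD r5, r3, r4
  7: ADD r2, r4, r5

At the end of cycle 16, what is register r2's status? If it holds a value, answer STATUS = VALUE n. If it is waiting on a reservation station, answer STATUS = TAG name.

c1: issue MUL r5<-Mul1 | r0:7,r1:8,r2:4,r3:2,r4:8,r5:Mul1
c2: issue MUL r3<-Mul2 | r0:7,r1:8,r2:4,r3:Mul2,r4:8,r5:Mul1
c3: stall | r0:7,r1:8,r2:4,r3:Mul2,r4:8,r5:Mul1
c4: stall | r0:7,r1:8,r2:4,r3:Mul2,r4:8,r5:Mul1
c5: CDB Mul1=28; issue MUL r0<-Mul1 | r0:Mul1,r1:8,r2:4,r3:Mul2,r4:8,r5:28
c6: CDB Mul2=56; issue ADD r3<-Add1 | r0:Mul1,r1:8,r2:4,r3:Add1,r4:8,r5:28
c7: issue ADD r4<-Add2 | r0:Mul1,r1:8,r2:4,r3:Add1,r4:Add2,r5:28
c8: stall | r0:Mul1,r1:8,r2:4,r3:Add1,r4:Add2,r5:28
c9: stall | r0:Mul1,r1:8,r2:4,r3:Add1,r4:Add2,r5:28
c10: CDB Mul1=1568; stall | r0:1568,r1:8,r2:4,r3:Add1,r4:Add2,r5:28
c11: stall | r0:1568,r1:8,r2:4,r3:Add1,r4:Add2,r5:28
c12: CDB Add1=1624; issue SUB r3<-Add1 | r0:1568,r1:8,r2:4,r3:Add1,r4:Add2,r5:28
c13: stall | r0:1568,r1:8,r2:4,r3:Add1,r4:Add2,r5:28
c14: CDB Add1=-1560; issue ADD r5<-Add1 | r0:1568,r1:8,r2:4,r3:-1560,r4:Add2,r5:Add1
c15: CDB Add2=1652; issue ADD r2<-Add2 | r0:1568,r1:8,r2:Add2,r3:-1560,r4:1652,r5:Add1
c16: - | r0:1568,r1:8,r2:Add2,r3:-1560,r4:1652,r5:Add1

STATUS = TAG Add2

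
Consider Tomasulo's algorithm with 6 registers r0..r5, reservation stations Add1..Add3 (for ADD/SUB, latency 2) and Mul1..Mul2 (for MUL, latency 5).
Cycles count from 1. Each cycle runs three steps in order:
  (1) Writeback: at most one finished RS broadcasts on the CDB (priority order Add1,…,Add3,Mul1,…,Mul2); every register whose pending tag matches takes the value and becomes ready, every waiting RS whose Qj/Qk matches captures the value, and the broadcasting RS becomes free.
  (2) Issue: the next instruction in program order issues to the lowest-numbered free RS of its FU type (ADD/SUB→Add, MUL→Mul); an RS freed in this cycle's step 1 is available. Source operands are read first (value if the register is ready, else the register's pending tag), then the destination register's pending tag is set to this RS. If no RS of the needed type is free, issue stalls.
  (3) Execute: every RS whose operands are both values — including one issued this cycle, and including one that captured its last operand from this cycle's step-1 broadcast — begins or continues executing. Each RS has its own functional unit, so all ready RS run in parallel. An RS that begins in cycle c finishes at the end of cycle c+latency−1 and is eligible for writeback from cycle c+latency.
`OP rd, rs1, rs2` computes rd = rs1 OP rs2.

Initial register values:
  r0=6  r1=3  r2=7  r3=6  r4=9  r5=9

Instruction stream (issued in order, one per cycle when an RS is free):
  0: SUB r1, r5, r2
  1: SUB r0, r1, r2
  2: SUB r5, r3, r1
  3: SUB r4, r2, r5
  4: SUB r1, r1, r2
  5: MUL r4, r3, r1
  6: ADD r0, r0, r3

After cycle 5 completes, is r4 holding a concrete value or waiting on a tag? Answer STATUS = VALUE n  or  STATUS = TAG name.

c1: issue SUB r1<-Add1 | r0:6,r1:Add1,r2:7,r3:6,r4:9,r5:9
c2: issue SUB r0<-Add2 | r0:Add2,r1:Add1,r2:7,r3:6,r4:9,r5:9
c3: CDB Add1=2; issue SUB r5<-Add1 | r0:Add2,r1:2,r2:7,r3:6,r4:9,r5:Add1
c4: issue SUB r4<-Add3 | r0:Add2,r1:2,r2:7,r3:6,r4:Add3,r5:Add1
c5: CDB Add1=4; issue SUB r1<-Add1 | r0:Add2,r1:Add1,r2:7,r3:6,r4:Add3,r5:4

STATUS = TAG Add3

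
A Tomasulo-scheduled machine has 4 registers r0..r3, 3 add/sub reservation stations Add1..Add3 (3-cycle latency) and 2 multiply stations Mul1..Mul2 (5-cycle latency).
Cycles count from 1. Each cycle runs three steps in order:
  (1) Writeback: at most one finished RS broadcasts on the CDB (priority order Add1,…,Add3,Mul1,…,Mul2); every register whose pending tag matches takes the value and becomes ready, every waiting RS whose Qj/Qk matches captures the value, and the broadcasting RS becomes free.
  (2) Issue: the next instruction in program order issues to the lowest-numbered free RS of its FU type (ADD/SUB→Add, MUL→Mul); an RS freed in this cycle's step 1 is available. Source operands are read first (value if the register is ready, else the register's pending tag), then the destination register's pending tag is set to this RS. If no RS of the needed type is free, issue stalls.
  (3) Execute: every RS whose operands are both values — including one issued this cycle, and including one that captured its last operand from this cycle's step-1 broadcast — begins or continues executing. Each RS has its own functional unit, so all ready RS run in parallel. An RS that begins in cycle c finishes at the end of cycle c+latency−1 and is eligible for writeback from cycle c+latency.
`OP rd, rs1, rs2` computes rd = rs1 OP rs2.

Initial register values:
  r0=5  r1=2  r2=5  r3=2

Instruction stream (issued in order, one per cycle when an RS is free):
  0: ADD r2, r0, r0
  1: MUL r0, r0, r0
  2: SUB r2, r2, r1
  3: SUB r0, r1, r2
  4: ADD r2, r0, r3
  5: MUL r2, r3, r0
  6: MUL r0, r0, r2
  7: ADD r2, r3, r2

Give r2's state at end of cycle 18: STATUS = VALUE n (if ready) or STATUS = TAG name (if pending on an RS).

STATUS = VALUE -10

  c1: issue ADD r2<-Add1  regs: r0:5,r1:2,r2:Add1,r3:2
  c2: issue MUL r0<-Mul1  regs: r0:Mul1,r1:2,r2:Add1,r3:2
  c3: issue SUB r2<-Add2  regs: r0:Mul1,r1:2,r2:Add2,r3:2
  c4: CDB Add1=10; issue SUB r0<-Add1  regs: r0:Add1,r1:2,r2:Add2,r3:2
  c5: issue ADD r2<-Add3  regs: r0:Add1,r1:2,r2:Add3,r3:2
  c6: issue MUL r2<-Mul2  regs: r0:Add1,r1:2,r2:Mul2,r3:2
  c7: CDB Add2=8; stall  regs: r0:Add1,r1:2,r2:Mul2,r3:2
  c8: CDB Mul1=25; issue MUL r0<-Mul1  regs: r0:Mul1,r1:2,r2:Mul2,r3:2
  c9: issue ADD r2<-Add2  regs: r0:Mul1,r1:2,r2:Add2,r3:2
  c10: CDB Add1=-6  regs: r0:Mul1,r1:2,r2:Add2,r3:2
  c11: -  regs: r0:Mul1,r1:2,r2:Add2,r3:2
  c12: -  regs: r0:Mul1,r1:2,r2:Add2,r3:2
  c13: CDB Add3=-4  regs: r0:Mul1,r1:2,r2:Add2,r3:2
  c14: -  regs: r0:Mul1,r1:2,r2:Add2,r3:2
  c15: CDB Mul2=-12  regs: r0:Mul1,r1:2,r2:Add2,r3:2
  c16: -  regs: r0:Mul1,r1:2,r2:Add2,r3:2
  c17: -  regs: r0:Mul1,r1:2,r2:Add2,r3:2
  c18: CDB Add2=-10  regs: r0:Mul1,r1:2,r2:-10,r3:2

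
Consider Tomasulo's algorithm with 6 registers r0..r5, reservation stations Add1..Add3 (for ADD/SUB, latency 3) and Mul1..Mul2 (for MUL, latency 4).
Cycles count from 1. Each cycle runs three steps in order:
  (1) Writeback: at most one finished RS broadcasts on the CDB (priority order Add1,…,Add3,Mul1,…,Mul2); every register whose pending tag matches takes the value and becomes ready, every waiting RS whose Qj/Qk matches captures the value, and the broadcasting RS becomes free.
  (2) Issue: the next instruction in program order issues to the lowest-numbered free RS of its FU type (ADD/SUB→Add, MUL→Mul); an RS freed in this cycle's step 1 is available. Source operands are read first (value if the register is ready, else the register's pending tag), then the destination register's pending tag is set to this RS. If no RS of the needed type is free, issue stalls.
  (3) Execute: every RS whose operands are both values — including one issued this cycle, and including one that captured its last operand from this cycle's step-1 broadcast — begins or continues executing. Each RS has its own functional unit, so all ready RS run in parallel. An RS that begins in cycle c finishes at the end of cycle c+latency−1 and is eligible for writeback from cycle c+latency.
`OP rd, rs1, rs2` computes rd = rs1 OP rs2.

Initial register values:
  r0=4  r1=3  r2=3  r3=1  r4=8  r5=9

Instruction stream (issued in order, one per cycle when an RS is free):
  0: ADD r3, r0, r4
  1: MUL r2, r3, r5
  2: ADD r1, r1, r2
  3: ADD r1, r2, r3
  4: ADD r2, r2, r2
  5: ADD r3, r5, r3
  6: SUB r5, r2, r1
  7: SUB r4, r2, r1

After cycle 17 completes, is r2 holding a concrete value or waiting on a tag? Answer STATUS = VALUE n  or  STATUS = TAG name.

STATUS = VALUE 216

  c1: issue ADD r3<-Add1  regs: r0:4,r1:3,r2:3,r3:Add1,r4:8,r5:9
  c2: issue MUL r2<-Mul1  regs: r0:4,r1:3,r2:Mul1,r3:Add1,r4:8,r5:9
  c3: issue ADD r1<-Add2  regs: r0:4,r1:Add2,r2:Mul1,r3:Add1,r4:8,r5:9
  c4: CDB Add1=12; issue ADD r1<-Add1  regs: r0:4,r1:Add1,r2:Mul1,r3:12,r4:8,r5:9
  c5: issue ADD r2<-Add3  regs: r0:4,r1:Add1,r2:Add3,r3:12,r4:8,r5:9
  c6: stall  regs: r0:4,r1:Add1,r2:Add3,r3:12,r4:8,r5:9
  c7: stall  regs: r0:4,r1:Add1,r2:Add3,r3:12,r4:8,r5:9
  c8: CDB Mul1=108; stall  regs: r0:4,r1:Add1,r2:Add3,r3:12,r4:8,r5:9
  c9: stall  regs: r0:4,r1:Add1,r2:Add3,r3:12,r4:8,r5:9
  c10: stall  regs: r0:4,r1:Add1,r2:Add3,r3:12,r4:8,r5:9
  c11: CDB Add1=120; issue ADD r3<-Add1  regs: r0:4,r1:120,r2:Add3,r3:Add1,r4:8,r5:9
  c12: CDB Add2=111; issue SUB r5<-Add2  regs: r0:4,r1:120,r2:Add3,r3:Add1,r4:8,r5:Add2
  c13: CDB Add3=216; issue SUB r4<-Add3  regs: r0:4,r1:120,r2:216,r3:Add1,r4:Add3,r5:Add2
  c14: CDB Add1=21  regs: r0:4,r1:120,r2:216,r3:21,r4:Add3,r5:Add2
  c15: -  regs: r0:4,r1:120,r2:216,r3:21,r4:Add3,r5:Add2
  c16: CDB Add2=96  regs: r0:4,r1:120,r2:216,r3:21,r4:Add3,r5:96
  c17: CDB Add3=96  regs: r0:4,r1:120,r2:216,r3:21,r4:96,r5:96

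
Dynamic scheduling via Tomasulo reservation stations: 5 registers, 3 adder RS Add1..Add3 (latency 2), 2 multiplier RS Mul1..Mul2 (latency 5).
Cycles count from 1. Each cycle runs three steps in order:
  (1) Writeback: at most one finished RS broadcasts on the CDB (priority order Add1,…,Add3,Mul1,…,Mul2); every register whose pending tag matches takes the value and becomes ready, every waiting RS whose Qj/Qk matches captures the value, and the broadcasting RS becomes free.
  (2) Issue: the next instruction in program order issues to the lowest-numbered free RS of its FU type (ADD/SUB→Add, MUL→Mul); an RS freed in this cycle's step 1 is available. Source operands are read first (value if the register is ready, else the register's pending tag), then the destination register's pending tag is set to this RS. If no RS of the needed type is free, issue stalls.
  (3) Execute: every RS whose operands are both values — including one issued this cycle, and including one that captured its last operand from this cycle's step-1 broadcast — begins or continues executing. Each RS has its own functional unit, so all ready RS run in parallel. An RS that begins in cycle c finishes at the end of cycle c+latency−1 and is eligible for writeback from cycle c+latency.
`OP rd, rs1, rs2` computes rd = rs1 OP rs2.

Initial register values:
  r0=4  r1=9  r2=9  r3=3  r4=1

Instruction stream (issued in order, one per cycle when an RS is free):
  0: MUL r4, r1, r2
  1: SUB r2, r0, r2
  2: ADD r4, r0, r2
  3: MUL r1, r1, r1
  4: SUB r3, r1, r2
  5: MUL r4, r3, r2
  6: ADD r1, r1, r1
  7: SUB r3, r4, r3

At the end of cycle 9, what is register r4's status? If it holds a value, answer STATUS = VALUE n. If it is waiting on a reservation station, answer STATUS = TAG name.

STATUS = TAG Mul1

cycle 1: issue MUL r4<-Mul1 // r0:4,r1:9,r2:9,r3:3,r4:Mul1
cycle 2: issue SUB r2<-Add1 // r0:4,r1:9,r2:Add1,r3:3,r4:Mul1
cycle 3: issue ADD r4<-Add2 // r0:4,r1:9,r2:Add1,r3:3,r4:Add2
cycle 4: CDB Add1=-5; issue MUL r1<-Mul2 // r0:4,r1:Mul2,r2:-5,r3:3,r4:Add2
cycle 5: issue SUB r3<-Add1 // r0:4,r1:Mul2,r2:-5,r3:Add1,r4:Add2
cycle 6: CDB Add2=-1; stall // r0:4,r1:Mul2,r2:-5,r3:Add1,r4:-1
cycle 7: CDB Mul1=81; issue MUL r4<-Mul1 // r0:4,r1:Mul2,r2:-5,r3:Add1,r4:Mul1
cycle 8: issue ADD r1<-Add2 // r0:4,r1:Add2,r2:-5,r3:Add1,r4:Mul1
cycle 9: CDB Mul2=81; issue SUB r3<-Add3 // r0:4,r1:Add2,r2:-5,r3:Add3,r4:Mul1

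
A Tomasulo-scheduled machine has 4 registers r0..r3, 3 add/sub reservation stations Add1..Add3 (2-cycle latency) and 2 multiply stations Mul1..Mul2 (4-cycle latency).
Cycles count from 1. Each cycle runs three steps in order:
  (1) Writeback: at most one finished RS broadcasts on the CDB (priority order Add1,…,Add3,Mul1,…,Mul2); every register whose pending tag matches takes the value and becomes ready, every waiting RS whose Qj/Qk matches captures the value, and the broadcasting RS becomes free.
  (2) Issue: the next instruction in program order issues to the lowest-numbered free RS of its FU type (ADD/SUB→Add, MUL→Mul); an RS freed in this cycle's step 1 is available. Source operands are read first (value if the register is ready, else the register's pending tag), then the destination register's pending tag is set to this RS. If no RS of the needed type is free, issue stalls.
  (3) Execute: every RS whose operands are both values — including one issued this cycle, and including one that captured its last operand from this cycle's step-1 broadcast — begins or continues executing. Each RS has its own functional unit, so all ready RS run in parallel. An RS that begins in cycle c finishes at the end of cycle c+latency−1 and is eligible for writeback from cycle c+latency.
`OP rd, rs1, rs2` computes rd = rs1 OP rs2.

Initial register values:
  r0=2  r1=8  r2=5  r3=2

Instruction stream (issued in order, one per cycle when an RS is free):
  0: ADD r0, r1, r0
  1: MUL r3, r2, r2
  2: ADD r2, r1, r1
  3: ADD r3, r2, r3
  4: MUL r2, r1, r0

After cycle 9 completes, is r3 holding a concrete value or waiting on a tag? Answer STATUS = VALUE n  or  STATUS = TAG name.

STATUS = VALUE 41

cycle 1: issue ADD r0<-Add1 // r0:Add1,r1:8,r2:5,r3:2
cycle 2: issue MUL r3<-Mul1 // r0:Add1,r1:8,r2:5,r3:Mul1
cycle 3: CDB Add1=10; issue ADD r2<-Add1 // r0:10,r1:8,r2:Add1,r3:Mul1
cycle 4: issue ADD r3<-Add2 // r0:10,r1:8,r2:Add1,r3:Add2
cycle 5: CDB Add1=16; issue MUL r2<-Mul2 // r0:10,r1:8,r2:Mul2,r3:Add2
cycle 6: CDB Mul1=25 // r0:10,r1:8,r2:Mul2,r3:Add2
cycle 7: - // r0:10,r1:8,r2:Mul2,r3:Add2
cycle 8: CDB Add2=41 // r0:10,r1:8,r2:Mul2,r3:41
cycle 9: CDB Mul2=80 // r0:10,r1:8,r2:80,r3:41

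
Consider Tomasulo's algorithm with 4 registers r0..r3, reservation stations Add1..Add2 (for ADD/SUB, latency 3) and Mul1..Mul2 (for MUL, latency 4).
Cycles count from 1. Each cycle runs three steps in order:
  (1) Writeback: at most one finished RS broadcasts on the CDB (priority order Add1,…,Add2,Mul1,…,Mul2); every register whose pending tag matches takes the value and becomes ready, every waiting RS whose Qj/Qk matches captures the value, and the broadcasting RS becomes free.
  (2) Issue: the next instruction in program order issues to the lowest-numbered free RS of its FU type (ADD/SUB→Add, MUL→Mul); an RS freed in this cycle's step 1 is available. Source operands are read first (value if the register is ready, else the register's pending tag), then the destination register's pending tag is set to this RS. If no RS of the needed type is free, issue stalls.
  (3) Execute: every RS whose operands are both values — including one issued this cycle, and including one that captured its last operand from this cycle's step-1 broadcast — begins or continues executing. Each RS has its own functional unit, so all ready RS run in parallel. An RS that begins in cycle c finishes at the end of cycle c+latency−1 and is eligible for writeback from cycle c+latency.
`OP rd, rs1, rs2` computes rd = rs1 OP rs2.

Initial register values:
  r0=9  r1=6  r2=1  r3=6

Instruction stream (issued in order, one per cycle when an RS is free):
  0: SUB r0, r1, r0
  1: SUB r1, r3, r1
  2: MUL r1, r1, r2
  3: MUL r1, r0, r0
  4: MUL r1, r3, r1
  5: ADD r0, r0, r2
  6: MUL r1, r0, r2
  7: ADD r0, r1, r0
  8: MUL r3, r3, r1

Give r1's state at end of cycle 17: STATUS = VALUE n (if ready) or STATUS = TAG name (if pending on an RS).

  c1: issue SUB r0<-Add1  regs: r0:Add1,r1:6,r2:1,r3:6
  c2: issue SUB r1<-Add2  regs: r0:Add1,r1:Add2,r2:1,r3:6
  c3: issue MUL r1<-Mul1  regs: r0:Add1,r1:Mul1,r2:1,r3:6
  c4: CDB Add1=-3; issue MUL r1<-Mul2  regs: r0:-3,r1:Mul2,r2:1,r3:6
  c5: CDB Add2=0; stall  regs: r0:-3,r1:Mul2,r2:1,r3:6
  c6: stall  regs: r0:-3,r1:Mul2,r2:1,r3:6
  c7: stall  regs: r0:-3,r1:Mul2,r2:1,r3:6
  c8: CDB Mul2=9; issue MUL r1<-Mul2  regs: r0:-3,r1:Mul2,r2:1,r3:6
  c9: CDB Mul1=0; issue ADD r0<-Add1  regs: r0:Add1,r1:Mul2,r2:1,r3:6
  c10: issue MUL r1<-Mul1  regs: r0:Add1,r1:Mul1,r2:1,r3:6
  c11: issue ADD r0<-Add2  regs: r0:Add2,r1:Mul1,r2:1,r3:6
  c12: CDB Add1=-2; stall  regs: r0:Add2,r1:Mul1,r2:1,r3:6
  c13: CDB Mul2=54; issue MUL r3<-Mul2  regs: r0:Add2,r1:Mul1,r2:1,r3:Mul2
  c14: -  regs: r0:Add2,r1:Mul1,r2:1,r3:Mul2
  c15: -  regs: r0:Add2,r1:Mul1,r2:1,r3:Mul2
  c16: CDB Mul1=-2  regs: r0:Add2,r1:-2,r2:1,r3:Mul2
  c17: -  regs: r0:Add2,r1:-2,r2:1,r3:Mul2

STATUS = VALUE -2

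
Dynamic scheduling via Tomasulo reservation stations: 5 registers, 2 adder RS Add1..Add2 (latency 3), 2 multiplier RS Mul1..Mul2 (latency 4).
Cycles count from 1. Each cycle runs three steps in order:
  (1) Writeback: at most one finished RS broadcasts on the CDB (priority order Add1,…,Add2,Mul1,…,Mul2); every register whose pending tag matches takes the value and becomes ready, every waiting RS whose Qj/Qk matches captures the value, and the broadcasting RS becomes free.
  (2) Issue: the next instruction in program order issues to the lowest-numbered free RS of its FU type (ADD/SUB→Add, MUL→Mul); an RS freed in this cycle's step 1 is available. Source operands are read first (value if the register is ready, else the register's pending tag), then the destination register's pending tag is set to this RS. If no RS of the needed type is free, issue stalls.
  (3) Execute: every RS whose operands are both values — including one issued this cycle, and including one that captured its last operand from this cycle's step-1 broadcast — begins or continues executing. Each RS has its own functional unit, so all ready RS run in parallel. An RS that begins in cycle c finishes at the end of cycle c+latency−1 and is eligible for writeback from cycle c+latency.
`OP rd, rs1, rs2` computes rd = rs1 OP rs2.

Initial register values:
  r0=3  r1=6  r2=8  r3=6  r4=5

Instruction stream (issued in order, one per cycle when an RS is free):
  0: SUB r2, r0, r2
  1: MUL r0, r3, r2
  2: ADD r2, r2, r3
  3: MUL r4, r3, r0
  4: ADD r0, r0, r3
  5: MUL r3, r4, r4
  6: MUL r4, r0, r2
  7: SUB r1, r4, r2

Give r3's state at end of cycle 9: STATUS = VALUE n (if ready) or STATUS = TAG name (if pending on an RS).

c1: issue SUB r2<-Add1 | r0:3,r1:6,r2:Add1,r3:6,r4:5
c2: issue MUL r0<-Mul1 | r0:Mul1,r1:6,r2:Add1,r3:6,r4:5
c3: issue ADD r2<-Add2 | r0:Mul1,r1:6,r2:Add2,r3:6,r4:5
c4: CDB Add1=-5; issue MUL r4<-Mul2 | r0:Mul1,r1:6,r2:Add2,r3:6,r4:Mul2
c5: issue ADD r0<-Add1 | r0:Add1,r1:6,r2:Add2,r3:6,r4:Mul2
c6: stall | r0:Add1,r1:6,r2:Add2,r3:6,r4:Mul2
c7: CDB Add2=1; stall | r0:Add1,r1:6,r2:1,r3:6,r4:Mul2
c8: CDB Mul1=-30; issue MUL r3<-Mul1 | r0:Add1,r1:6,r2:1,r3:Mul1,r4:Mul2
c9: stall | r0:Add1,r1:6,r2:1,r3:Mul1,r4:Mul2

STATUS = TAG Mul1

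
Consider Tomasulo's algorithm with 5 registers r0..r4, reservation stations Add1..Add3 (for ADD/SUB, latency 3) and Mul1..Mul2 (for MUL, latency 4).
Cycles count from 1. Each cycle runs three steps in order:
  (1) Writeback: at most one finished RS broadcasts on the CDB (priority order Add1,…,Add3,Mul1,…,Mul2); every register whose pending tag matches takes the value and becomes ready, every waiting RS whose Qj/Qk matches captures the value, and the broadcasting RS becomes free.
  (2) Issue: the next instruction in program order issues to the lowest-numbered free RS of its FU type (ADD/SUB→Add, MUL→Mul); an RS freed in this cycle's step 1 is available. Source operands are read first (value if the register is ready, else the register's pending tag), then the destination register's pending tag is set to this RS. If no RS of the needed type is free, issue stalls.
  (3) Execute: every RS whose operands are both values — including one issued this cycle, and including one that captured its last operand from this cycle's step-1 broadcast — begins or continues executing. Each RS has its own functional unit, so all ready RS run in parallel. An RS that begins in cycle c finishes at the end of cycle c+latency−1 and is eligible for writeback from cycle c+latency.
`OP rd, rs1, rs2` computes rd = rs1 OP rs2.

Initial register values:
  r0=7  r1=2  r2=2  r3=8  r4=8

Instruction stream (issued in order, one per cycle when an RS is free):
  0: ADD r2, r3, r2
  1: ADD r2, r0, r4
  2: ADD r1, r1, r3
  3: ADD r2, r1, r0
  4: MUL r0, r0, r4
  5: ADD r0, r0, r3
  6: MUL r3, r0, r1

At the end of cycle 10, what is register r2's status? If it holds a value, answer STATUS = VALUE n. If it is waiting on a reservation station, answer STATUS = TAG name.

cycle 1: issue ADD r2<-Add1 // r0:7,r1:2,r2:Add1,r3:8,r4:8
cycle 2: issue ADD r2<-Add2 // r0:7,r1:2,r2:Add2,r3:8,r4:8
cycle 3: issue ADD r1<-Add3 // r0:7,r1:Add3,r2:Add2,r3:8,r4:8
cycle 4: CDB Add1=10; issue ADD r2<-Add1 // r0:7,r1:Add3,r2:Add1,r3:8,r4:8
cycle 5: CDB Add2=15; issue MUL r0<-Mul1 // r0:Mul1,r1:Add3,r2:Add1,r3:8,r4:8
cycle 6: CDB Add3=10; issue ADD r0<-Add2 // r0:Add2,r1:10,r2:Add1,r3:8,r4:8
cycle 7: issue MUL r3<-Mul2 // r0:Add2,r1:10,r2:Add1,r3:Mul2,r4:8
cycle 8: - // r0:Add2,r1:10,r2:Add1,r3:Mul2,r4:8
cycle 9: CDB Add1=17 // r0:Add2,r1:10,r2:17,r3:Mul2,r4:8
cycle 10: CDB Mul1=56 // r0:Add2,r1:10,r2:17,r3:Mul2,r4:8

STATUS = VALUE 17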